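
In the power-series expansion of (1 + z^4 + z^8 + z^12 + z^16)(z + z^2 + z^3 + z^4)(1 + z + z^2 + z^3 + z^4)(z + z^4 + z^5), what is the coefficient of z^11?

(1 + z^4 + z^8 + z^12 + z^16) has coefficients 1,0,0,0,1,0,0,0,1,0,0,0 for degrees 0…11.
(z + z^2 + z^3 + z^4) has coefficients 0,1,1,1,1,0,0,0,0,0,0,0 for degrees 0…11.
Multiplying by (1 + z + z^2 + z^3 + z^4) gives running coefficients 0,1,2,3,4,4,3,2,1,0,0,0 for degrees 0…11.
Finally multiplying by (z + z^4 + z^5), the product of all factors after the first has coefficients 0,0,1,2,3,5,7,8,9,9,7,5 for degrees 0…11.
[z^11] = 1·5 + 1·8 + 1·2 = 15.

15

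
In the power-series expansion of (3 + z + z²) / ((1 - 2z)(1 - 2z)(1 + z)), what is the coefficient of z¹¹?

The denominator gives the recurrence a_n = 3a_(n−1) − 4a_(n−3) for n ≥ 3; the numerator fixes a_0 = 3, a_1 = 10, a_2 = 31.
Iterating: 3, 10, 31, 81, 203, 485, 1131, 2581, 5803, 12885, 28331, 61781, so a_11 = 61781.

61781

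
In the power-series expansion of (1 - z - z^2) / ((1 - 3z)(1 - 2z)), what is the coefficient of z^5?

389

The denominator gives the recurrence a_n = 5a_(n−1) − 6a_(n−2) for n ≥ 3; the numerator fixes a_0 = 1, a_1 = 4, a_2 = 13.
Iterating: 1, 4, 13, 41, 127, 389, so a_5 = 389.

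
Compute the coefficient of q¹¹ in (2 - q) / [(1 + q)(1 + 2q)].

The denominator gives the recurrence a_n = −3a_(n−1) − 2a_(n−2) for n ≥ 2; the numerator fixes a_0 = 2, a_1 = -7.
Iterating: 2, -7, 17, -37, 77, -157, 317, -637, 1277, -2557, 5117, -10237, so a_11 = -10237.

-10237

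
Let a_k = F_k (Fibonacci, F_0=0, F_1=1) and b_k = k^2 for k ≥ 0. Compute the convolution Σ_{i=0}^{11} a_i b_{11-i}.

1424

This is [x^11] in the product of the two ordinary generating functions.
Σ = 0·121 + 1·100 + 1·81 + 2·64 + 3·49 + 5·36 + 8·25 + 13·16 + 21·9 + 34·4 + 55·1 + 89·0 = 1424.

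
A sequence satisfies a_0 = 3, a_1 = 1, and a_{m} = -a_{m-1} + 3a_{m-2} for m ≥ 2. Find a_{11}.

-7748

The ordinary generating function has denominator 1 + q - 3q^2.
Iterating the recurrence: a_0,…,a_{11} = 3, 1, 8, -5, 29, -44, 131, -263, 656, -1445, 3413, -7748.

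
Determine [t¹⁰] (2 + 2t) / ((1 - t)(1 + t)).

2

Partial fractions give a closed form: a_n = (2)·1^n.
At n = 10: a_10 = 2.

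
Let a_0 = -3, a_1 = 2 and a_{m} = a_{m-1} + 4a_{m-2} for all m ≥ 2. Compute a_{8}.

-1290

The ordinary generating function has denominator 1 - x - 4x^2.
Iterating the recurrence: a_0,…,a_{8} = -3, 2, -10, -2, -42, -50, -218, -418, -1290.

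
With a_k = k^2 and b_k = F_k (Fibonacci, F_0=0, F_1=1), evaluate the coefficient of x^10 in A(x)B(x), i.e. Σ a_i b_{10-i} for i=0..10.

Write out a_i and b_{10-i} for i = 0,…,10 and sum the products.
Σ = 0·55 + 1·34 + 4·21 + 9·13 + 16·8 + 25·5 + 36·3 + 49·2 + 64·1 + 81·1 + 100·0 = 839.

839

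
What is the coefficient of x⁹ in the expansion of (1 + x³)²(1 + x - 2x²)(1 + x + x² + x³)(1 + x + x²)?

-4

(1 + x³)² has coefficients 1,0,0,2,0,0,1 for degrees 0…6.
(1 + x - 2x²) has coefficients 1,1,-2,0,0,0,0,0,0,0 for degrees 0…9.
Multiplying by (1 + x + x² + x³) gives running coefficients 1,2,0,0,-1,-2,0,0,0,0 for degrees 0…9.
Finally multiplying by (1 + x + x²), the product of all factors after the first has coefficients 1,3,3,2,-1,-3,-3,-2,0,0 for degrees 0…9.
[x⁹] = 1·0 + 2·(-3) + 1·2 = -4.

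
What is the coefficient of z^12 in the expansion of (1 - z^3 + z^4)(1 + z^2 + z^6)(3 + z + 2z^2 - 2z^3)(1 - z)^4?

54

(1 - z^3 + z^4) has coefficients 1,0,0,-1,1 for degrees 0…4.
(1 + z^2 + z^6) has coefficients 1,0,1,0,0,0,1,0,0,0,0,0,0 for degrees 0…12.
Multiplying by (3 + z + 2z^2 - 2z^3) gives running coefficients 3,1,5,-1,2,-2,3,1,2,-2,0,0,0 for degrees 0…12.
Finally multiplying by (1 - z)^4, the product of all factors after the first has coefficients 3,-11,19,-27,35,-35,32,-32,26,-18,19,-19,10 for degrees 0…12.
[z^12] = 1·10 − 1·(-18) + 1·26 = 54.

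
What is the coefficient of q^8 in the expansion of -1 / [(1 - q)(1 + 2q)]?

-171

The denominator gives the recurrence a_n = −a_(n−1) + 2a_(n−2) for n ≥ 2; the numerator fixes a_0 = -1, a_1 = 1.
Iterating: -1, 1, -3, 5, -11, 21, -43, 85, -171, so a_8 = -171.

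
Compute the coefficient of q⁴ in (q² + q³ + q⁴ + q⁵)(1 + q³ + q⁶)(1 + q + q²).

3

(q² + q³ + q⁴ + q⁵) has coefficients 0,0,1,1,1 for degrees 0…4.
(1 + q³ + q⁶) has coefficients 1,0,0,1,0 for degrees 0…4.
Finally multiplying by (1 + q + q²), the product of all factors after the first has coefficients 1,1,1,1,1 for degrees 0…4.
[q⁴] = 1·1 + 1·1 + 1·1 = 3.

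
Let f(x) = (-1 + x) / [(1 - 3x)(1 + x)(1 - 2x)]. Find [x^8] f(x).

-9671

Partial fractions give a closed form: a_n = (-3/2)·3^n + (-1/6)·(-1)^n + (2/3)·2^n.
At n = 8: a_8 = -9671.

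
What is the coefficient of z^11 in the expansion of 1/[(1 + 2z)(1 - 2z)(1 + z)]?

Partial fractions give a closed form: a_n = (1)·(-2)^n + (1/3)·2^n + (-1/3)·(-1)^n.
At n = 11: a_11 = -1365.

-1365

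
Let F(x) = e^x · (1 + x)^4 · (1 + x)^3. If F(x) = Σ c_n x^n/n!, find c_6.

The EGF product rule gives c_6 = Σ_{k_1+k_2+k_3=6} C(6; k_1,k_2,k_3) · ∏ g_i(k_i), where e^x gives (1)^k; (1+x)^4 gives the falling factorial (4)_k; (1+x)^3 gives the falling factorial (3)_k.
g_1(k) for k = 0…6: 1, 1, 1, 1, 1, 1, 1.
g_2(k) for k = 0…6: 1, 4, 12, 24, 24, 0, 0.
g_3(k) for k = 0…6: 1, 3, 6, 6, 0, 0, 0.
First combine the last two factors: h(k) = Σ_j C(k,j)·g_2(j)·g_3(k−j) for k = 0…6: 1, 7, 42, 210, 840, 2520, 5040.
c_6 = Σ_k C(6,k)·g_1(k)·h(6−k) = 1·1·5040 + 6·1·2520 + 15·1·840 + 20·1·210 + 15·1·42 + 6·1·7 + 1·1·1 = 5040 + 15120 + 12600 + 4200 + 630 + 42 + 1 = 37633.

37633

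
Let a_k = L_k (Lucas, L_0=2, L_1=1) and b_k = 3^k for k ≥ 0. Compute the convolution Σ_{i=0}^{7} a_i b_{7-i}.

The convolution is the t^7 coefficient of A(t)B(t).
Σ = 2·2187 + 1·729 + 3·243 + 4·81 + 7·27 + 11·9 + 18·3 + 29·1 = 6527.

6527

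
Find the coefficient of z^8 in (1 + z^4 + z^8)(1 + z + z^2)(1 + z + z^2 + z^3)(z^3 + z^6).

6

(1 + z^4 + z^8) has coefficients 1,0,0,0,1,0,0,0,1 for degrees 0…8.
(1 + z + z^2) has coefficients 1,1,1,0,0,0,0,0,0 for degrees 0…8.
Multiplying by (1 + z + z^2 + z^3) gives running coefficients 1,2,3,3,2,1,0,0,0 for degrees 0…8.
Finally multiplying by (z^3 + z^6), the product of all factors after the first has coefficients 0,0,0,1,2,3,4,4,4 for degrees 0…8.
[z^8] = 1·4 + 1·2 + 1·0 = 6.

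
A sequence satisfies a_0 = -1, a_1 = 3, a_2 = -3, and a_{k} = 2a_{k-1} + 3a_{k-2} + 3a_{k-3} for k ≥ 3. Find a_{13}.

The ordinary generating function has denominator 1 - 2z - 3z^2 - 3z^3.
Iterating the recurrence: a_0,…,a_{13} = -1, 3, -3, 0, 0, -9, -18, -63, -207, -657, -2124, -6840, -22023, -70938.

-70938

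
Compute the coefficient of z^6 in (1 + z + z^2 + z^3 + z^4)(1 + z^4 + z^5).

2

(1 + z + z^2 + z^3 + z^4) has coefficients 1,1,1,1,1 for degrees 0…4.
(1 + z^4 + z^5) has coefficients 1,0,0,0,1,1,0 for degrees 0…6.
[z^6] = 1·0 + 1·1 + 1·1 + 1·0 + 1·0 = 2.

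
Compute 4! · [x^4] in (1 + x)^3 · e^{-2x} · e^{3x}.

The EGF product rule gives c_4 = Σ_{k_1+k_2+k_3=4} C(4; k_1,k_2,k_3) · ∏ g_i(k_i), where (1+x)^3 gives the falling factorial (3)_k; e^{-2x} gives (-2)^k; e^{3x} gives (3)^k.
g_1(k) for k = 0…4: 1, 3, 6, 6, 0.
g_2(k) for k = 0…4: 1, -2, 4, -8, 16.
g_3(k) for k = 0…4: 1, 3, 9, 27, 81.
First combine the last two factors: h(k) = Σ_j C(k,j)·g_2(j)·g_3(k−j) for k = 0…4: 1, 1, 1, 1, 1.
c_4 = Σ_k C(4,k)·g_1(k)·h(4−k) = 1·1·1 + 4·3·1 + 6·6·1 + 4·6·1 = 1 + 12 + 36 + 24 = 73.

73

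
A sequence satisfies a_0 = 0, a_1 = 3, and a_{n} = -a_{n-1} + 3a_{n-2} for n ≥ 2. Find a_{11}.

8049

The ordinary generating function has denominator 1 + t - 3t^2.
Iterating the recurrence: a_0,…,a_{11} = 0, 3, -3, 12, -21, 57, -120, 291, -651, 1524, -3477, 8049.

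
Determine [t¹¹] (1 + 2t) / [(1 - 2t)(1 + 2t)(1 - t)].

4095

Partial fractions give a closed form: a_n = (2)·2^n + (-1)·1^n.
At n = 11: a_11 = 4095.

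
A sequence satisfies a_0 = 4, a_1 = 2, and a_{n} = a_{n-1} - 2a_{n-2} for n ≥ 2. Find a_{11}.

The ordinary generating function has denominator 1 - x + 2x^2.
Iterating the recurrence: a_0,…,a_{11} = 4, 2, -6, -10, 2, 22, 18, -26, -62, -10, 114, 134.

134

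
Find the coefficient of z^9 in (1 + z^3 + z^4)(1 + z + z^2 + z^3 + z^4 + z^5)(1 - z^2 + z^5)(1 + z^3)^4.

(1 + z^3 + z^4) has coefficients 1,0,0,1,1 for degrees 0…4.
(1 + z + z^2 + z^3 + z^4 + z^5) has coefficients 1,1,1,1,1,1,0,0,0,0 for degrees 0…9.
Multiplying by (1 - z^2 + z^5) gives running coefficients 1,1,0,0,0,1,0,0,1,1 for degrees 0…9.
Finally multiplying by (1 + z^3)^4, the product of all factors after the first has coefficients 1,1,0,4,4,1,6,6,5,5 for degrees 0…9.
[z^9] = 1·5 + 1·6 + 1·1 = 12.

12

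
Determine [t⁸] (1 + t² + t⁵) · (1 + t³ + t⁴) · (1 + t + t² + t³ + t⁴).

(1 + t² + t⁵) has coefficients 1,0,1,0,0,1 for degrees 0…5.
(1 + t³ + t⁴) has coefficients 1,0,0,1,1,0,0,0,0 for degrees 0…8.
Finally multiplying by (1 + t + t² + t³ + t⁴), the product of all factors after the first has coefficients 1,1,1,2,3,2,2,2,1 for degrees 0…8.
[t⁸] = 1·1 + 1·2 + 1·2 = 5.

5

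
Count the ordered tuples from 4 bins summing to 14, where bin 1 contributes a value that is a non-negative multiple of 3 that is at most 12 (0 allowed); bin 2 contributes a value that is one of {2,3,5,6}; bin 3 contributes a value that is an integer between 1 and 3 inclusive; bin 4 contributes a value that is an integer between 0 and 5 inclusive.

24

The generating function for the choices is (1 + t^3 + t^6 + t^9 + t^12)·(t^2 + t^3 + t^5 + t^6)·(t + t^2 + t^3)·(1 + t + t^2 + t^3 + t^4 + t^5); the count is [t^14].
(1 + t^3 + t^6 + t^9 + t^12) has coefficients 1,0,0,1,0,0,1,0,0,1,0,0,1 for degrees 0…12.
(t^2 + t^3 + t^5 + t^6) has coefficients 0,0,1,1,0,1,1,0,0,0,0,0,0,0,0 for degrees 0…14.
Multiplying by (t + t^2 + t^3) gives running coefficients 0,0,0,1,2,2,2,2,2,1,0,0,0,0,0 for degrees 0…14.
Finally multiplying by (1 + t + t^2 + t^3 + t^4 + t^5), the product of all factors after the first has coefficients 0,0,0,1,3,5,7,9,11,11,9,7,5,3,1 for degrees 0…14.
[t^14] = 1·1 + 1·7 + 1·11 + 1·5 + 1·0 = 24.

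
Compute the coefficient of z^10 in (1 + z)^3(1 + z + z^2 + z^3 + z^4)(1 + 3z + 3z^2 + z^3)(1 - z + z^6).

(1 + z)^3 has coefficients 1,3,3,1 for degrees 0…3.
(1 + z + z^2 + z^3 + z^4) has coefficients 1,1,1,1,1,0,0,0,0,0,0 for degrees 0…10.
Multiplying by (1 + 3z + 3z^2 + z^3) gives running coefficients 1,4,7,8,8,7,4,1,0,0,0 for degrees 0…10.
Finally multiplying by (1 - z + z^6), the product of all factors after the first has coefficients 1,3,3,1,0,-1,-2,1,6,8,8 for degrees 0…10.
[z^10] = 1·8 + 3·8 + 3·6 + 1·1 = 51.

51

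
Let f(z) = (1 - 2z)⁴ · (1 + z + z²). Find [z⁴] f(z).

(1 - 2z)⁴ has coefficients 1,-8,24,-32,16 for degrees 0…4.
(1 + z + z²) has coefficients 1,1,1,0,0 for degrees 0…4.
[z⁴] = 1·0 − 8·0 + 24·1 − 32·1 + 16·1 = 8.

8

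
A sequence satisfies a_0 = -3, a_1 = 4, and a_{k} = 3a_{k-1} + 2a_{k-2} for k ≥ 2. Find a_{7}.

The ordinary generating function has denominator 1 - 3y - 2y^2.
Iterating the recurrence: a_0,…,a_{7} = -3, 4, 6, 26, 90, 322, 1146, 4082.

4082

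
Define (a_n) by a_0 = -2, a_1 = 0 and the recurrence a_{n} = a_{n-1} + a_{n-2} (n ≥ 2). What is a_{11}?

The ordinary generating function has denominator 1 - y - y^2.
Iterating the recurrence: a_0,…,a_{11} = -2, 0, -2, -2, -4, -6, -10, -16, -26, -42, -68, -110.

-110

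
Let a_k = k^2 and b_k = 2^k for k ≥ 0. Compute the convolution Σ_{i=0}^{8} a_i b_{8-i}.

The convolution is the x^8 coefficient of A(x)B(x).
Σ = 0·256 + 1·128 + 4·64 + 9·32 + 16·16 + 25·8 + 36·4 + 49·2 + 64·1 = 1434.

1434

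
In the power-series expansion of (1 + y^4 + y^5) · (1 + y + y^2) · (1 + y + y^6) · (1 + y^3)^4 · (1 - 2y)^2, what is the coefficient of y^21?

24

(1 + y^4 + y^5) has coefficients 1,0,0,0,1,1 for degrees 0…5.
(1 + y + y^2) has coefficients 1,1,1,0,0,0,0,0,0,0,0,0,0,0,0,0,0,0,0,0,0,0 for degrees 0…21.
Multiplying by (1 + y + y^6) gives running coefficients 1,2,2,1,0,0,1,1,1,0,0,0,0,0,0,0,0,0,0,0,0,0 for degrees 0…21.
Multiplying by (1 + y^3)^4 gives running coefficients 1,2,2,5,8,8,11,13,13,14,12,12,11,8,8,5,4,4,1,1,1,0 for degrees 0…21.
Finally multiplying by (1 - 2y)^2, the product of all factors after the first has coefficients 1,-2,-2,5,-4,-4,11,1,5,14,8,20,11,12,20,5,16,8,1,13,1,0 for degrees 0…21.
[y^21] = 1·0 + 1·8 + 1·16 = 24.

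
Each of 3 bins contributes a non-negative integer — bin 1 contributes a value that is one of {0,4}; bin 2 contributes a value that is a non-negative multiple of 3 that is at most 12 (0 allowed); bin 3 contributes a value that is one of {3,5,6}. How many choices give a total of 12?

The generating function for the choices is (1 + q⁴)·(1 + q³ + q⁶ + q⁹ + q¹²)·(q³ + q⁵ + q⁶); the count is [q¹²].
(1 + q⁴) has coefficients 1,0,0,0,1 for degrees 0…4.
(1 + q³ + q⁶ + q⁹ + q¹²) has coefficients 1,0,0,1,0,0,1,0,0,1,0,0,1 for degrees 0…12.
Finally multiplying by (q³ + q⁵ + q⁶), the product of all factors after the first has coefficients 0,0,0,1,0,1,2,0,1,2,0,1,2 for degrees 0…12.
[q¹²] = 1·2 + 1·1 = 3.

3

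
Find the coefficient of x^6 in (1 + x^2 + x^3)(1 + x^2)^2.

1

(1 + x^2 + x^3) has coefficients 1,0,1,1 for degrees 0…3.
(1 + x^2)^2 has coefficients 1,0,2,0,1,0,0 for degrees 0…6.
[x^6] = 1·0 + 1·1 + 1·0 = 1.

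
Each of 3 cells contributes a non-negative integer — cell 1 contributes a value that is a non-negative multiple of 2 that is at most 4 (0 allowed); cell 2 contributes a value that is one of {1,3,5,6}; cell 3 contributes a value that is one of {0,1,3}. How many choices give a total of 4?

The generating function for the choices is (1 + q² + q⁴)·(q + q³ + q⁵ + q⁶)·(1 + q + q³); the count is [q⁴].
(1 + q² + q⁴) has coefficients 1,0,1,0,1 for degrees 0…4.
(q + q³ + q⁵ + q⁶) has coefficients 0,1,0,1,0 for degrees 0…4.
Finally multiplying by (1 + q + q³), the product of all factors after the first has coefficients 0,1,1,1,2 for degrees 0…4.
[q⁴] = 1·2 + 1·1 + 1·0 = 3.

3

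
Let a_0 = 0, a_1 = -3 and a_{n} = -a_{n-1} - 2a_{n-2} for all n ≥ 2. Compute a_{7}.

-21

The ordinary generating function has denominator 1 + y + 2y^2.
Iterating the recurrence: a_0,…,a_{7} = 0, -3, 3, 3, -9, 3, 15, -21.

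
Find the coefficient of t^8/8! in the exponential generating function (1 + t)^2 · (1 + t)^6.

40320

The EGF product rule gives c_8 = Σ_{k_1+k_2=8} C(8; k_1,k_2) · ∏ g_i(k_i), where (1+t)^2 gives the falling factorial (2)_k; (1+t)^6 gives the falling factorial (6)_k.
g_1(k) for k = 0…8: 1, 2, 2, 0, 0, 0, 0, 0, 0.
g_2(k) for k = 0…8: 1, 6, 30, 120, 360, 720, 720, 0, 0.
c_8 = Σ_k C(8,k)·g_1(k)·g_2(8−k) = 28·2·720 = 40320.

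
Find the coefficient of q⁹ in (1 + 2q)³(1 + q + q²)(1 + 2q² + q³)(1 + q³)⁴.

(1 + 2q)³ has coefficients 1,6,12,8 for degrees 0…3.
(1 + q + q²) has coefficients 1,1,1,0,0,0,0,0,0,0 for degrees 0…9.
Multiplying by (1 + 2q² + q³) gives running coefficients 1,1,3,3,3,1,0,0,0,0 for degrees 0…9.
Finally multiplying by (1 + q³)⁴, the product of all factors after the first has coefficients 1,1,3,7,7,13,18,18,22,22 for degrees 0…9.
[q⁹] = 1·22 + 6·22 + 12·18 + 8·18 = 514.

514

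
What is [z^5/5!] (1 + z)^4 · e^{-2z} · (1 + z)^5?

-32

The EGF product rule gives c_5 = Σ_{k_1+k_2+k_3=5} C(5; k_1,k_2,k_3) · ∏ g_i(k_i), where (1+z)^4 gives the falling factorial (4)_k; e^{-2z} gives (-2)^k; (1+z)^5 gives the falling factorial (5)_k.
g_1(k) for k = 0…5: 1, 4, 12, 24, 24, 0.
g_2(k) for k = 0…5: 1, -2, 4, -8, 16, -32.
g_3(k) for k = 0…5: 1, 5, 20, 60, 120, 120.
First combine the last two factors: h(k) = Σ_j C(k,j)·g_2(j)·g_3(k−j) for k = 0…5: 1, 3, 4, -8, -24, 88.
c_5 = Σ_k C(5,k)·g_1(k)·h(5−k) = 1·1·88 + 5·4·(-24) + 10·12·(-8) + 10·24·4 + 5·24·3 = 88 − 480 − 960 + 960 + 360 = -32.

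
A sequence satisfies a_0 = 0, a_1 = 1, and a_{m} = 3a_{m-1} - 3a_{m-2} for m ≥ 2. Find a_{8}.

The ordinary generating function has denominator 1 - 3t + 3t^2.
Iterating the recurrence: a_0,…,a_{8} = 0, 1, 3, 6, 9, 9, 0, -27, -81.

-81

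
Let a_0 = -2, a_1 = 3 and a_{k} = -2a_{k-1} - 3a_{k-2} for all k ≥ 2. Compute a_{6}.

-36

The ordinary generating function has denominator 1 + 2q + 3q^2.
Iterating the recurrence: a_0,…,a_{6} = -2, 3, 0, -9, 18, -9, -36.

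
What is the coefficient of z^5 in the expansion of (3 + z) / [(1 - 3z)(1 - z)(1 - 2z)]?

3199

Partial fractions give a closed form: a_n = (15)·3^n + (2)·1^n + (-14)·2^n.
At n = 5: a_5 = 3199.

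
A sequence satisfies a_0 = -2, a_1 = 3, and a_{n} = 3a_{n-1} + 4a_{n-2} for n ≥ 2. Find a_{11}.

The ordinary generating function has denominator 1 - 3q - 4q^2.
Iterating the recurrence: a_0,…,a_{11} = -2, 3, 1, 15, 49, 207, 817, 3279, 13105, 52431, 209713, 838863.

838863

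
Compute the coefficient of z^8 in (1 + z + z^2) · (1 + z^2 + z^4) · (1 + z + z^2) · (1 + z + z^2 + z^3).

11

(1 + z + z^2) has coefficients 1,1,1 for degrees 0…2.
(1 + z^2 + z^4) has coefficients 1,0,1,0,1,0,0,0,0 for degrees 0…8.
Multiplying by (1 + z + z^2) gives running coefficients 1,1,2,1,2,1,1,0,0 for degrees 0…8.
Finally multiplying by (1 + z + z^2 + z^3), the product of all factors after the first has coefficients 1,2,4,5,6,6,5,4,2 for degrees 0…8.
[z^8] = 1·2 + 1·4 + 1·5 = 11.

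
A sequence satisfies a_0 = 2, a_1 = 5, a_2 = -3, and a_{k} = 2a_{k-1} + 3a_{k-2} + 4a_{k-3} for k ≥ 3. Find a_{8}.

4877

The ordinary generating function has denominator 1 - 2x - 3x^2 - 4x^3.
Iterating the recurrence: a_0,…,a_{8} = 2, 5, -3, 17, 45, 129, 461, 1489, 4877.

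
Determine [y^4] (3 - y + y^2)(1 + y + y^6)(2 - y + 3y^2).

(3 - y + y^2) has coefficients 3,-1,1 for degrees 0…2.
(1 + y + y^6) has coefficients 1,1,0,0,0 for degrees 0…4.
Finally multiplying by (2 - y + 3y^2), the product of all factors after the first has coefficients 2,1,2,3,0 for degrees 0…4.
[y^4] = 3·0 − 1·3 + 1·2 = -1.

-1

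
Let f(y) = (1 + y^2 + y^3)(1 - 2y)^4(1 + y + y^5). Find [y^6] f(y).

(1 + y^2 + y^3) has coefficients 1,0,1,1 for degrees 0…3.
(1 - 2y)^4 has coefficients 1,-8,24,-32,16,0,0 for degrees 0…6.
Finally multiplying by (1 + y + y^5), the product of all factors after the first has coefficients 1,-7,16,-8,-16,17,-8 for degrees 0…6.
[y^6] = 1·(-8) + 1·(-16) + 1·(-8) = -32.

-32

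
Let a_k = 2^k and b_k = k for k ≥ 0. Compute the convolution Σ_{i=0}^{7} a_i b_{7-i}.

247

This is [x^7] in the product of the two ordinary generating functions.
Σ = 1·7 + 2·6 + 4·5 + 8·4 + 16·3 + 32·2 + 64·1 + 128·0 = 247.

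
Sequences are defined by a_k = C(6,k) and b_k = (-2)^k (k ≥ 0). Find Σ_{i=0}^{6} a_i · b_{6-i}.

The convolution is the x^6 coefficient of A(x)B(x).
Σ = 1·64 + 6·(-32) + 15·16 + 20·(-8) + 15·4 + 6·(-2) + 1·1 = 1.

1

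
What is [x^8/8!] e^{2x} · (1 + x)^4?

The EGF product rule gives c_8 = Σ_{k_1+k_2=8} C(8; k_1,k_2) · ∏ g_i(k_i), where e^{2x} gives (2)^k; (1+x)^4 gives the falling factorial (4)_k.
g_1(k) for k = 0…8: 1, 2, 4, 8, 16, 32, 64, 128, 256.
g_2(k) for k = 0…8: 1, 4, 12, 24, 24, 0, 0, 0, 0.
c_8 = Σ_k C(8,k)·g_1(k)·g_2(8−k) = 70·16·24 + 56·32·24 + 28·64·12 + 8·128·4 + 1·256·1 = 26880 + 43008 + 21504 + 4096 + 256 = 95744.

95744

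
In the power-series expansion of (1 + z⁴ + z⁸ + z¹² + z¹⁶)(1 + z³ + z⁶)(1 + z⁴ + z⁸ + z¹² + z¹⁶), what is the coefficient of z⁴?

2

(1 + z⁴ + z⁸ + z¹² + z¹⁶) has coefficients 1,0,0,0,1 for degrees 0…4.
(1 + z³ + z⁶) has coefficients 1,0,0,1,0 for degrees 0…4.
Finally multiplying by (1 + z⁴ + z⁸ + z¹² + z¹⁶), the product of all factors after the first has coefficients 1,0,0,1,1 for degrees 0…4.
[z⁴] = 1·1 + 1·1 = 2.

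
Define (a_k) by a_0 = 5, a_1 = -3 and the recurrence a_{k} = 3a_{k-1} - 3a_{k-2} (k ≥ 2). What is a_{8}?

The ordinary generating function has denominator 1 - 3x + 3x^2.
Iterating the recurrence: a_0,…,a_{8} = 5, -3, -24, -63, -117, -162, -135, 81, 648.

648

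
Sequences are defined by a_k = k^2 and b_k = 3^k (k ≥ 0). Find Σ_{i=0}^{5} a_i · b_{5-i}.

343

Write out a_i and b_{5-i} for i = 0,…,5 and sum the products.
Σ = 0·243 + 1·81 + 4·27 + 9·9 + 16·3 + 25·1 = 343.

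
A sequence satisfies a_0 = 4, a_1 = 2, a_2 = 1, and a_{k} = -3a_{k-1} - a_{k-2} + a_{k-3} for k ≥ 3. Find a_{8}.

The ordinary generating function has denominator 1 + 3y + y^2 - y^3.
Iterating the recurrence: a_0,…,a_{8} = 4, 2, 1, -1, 4, -10, 25, -61, 148.

148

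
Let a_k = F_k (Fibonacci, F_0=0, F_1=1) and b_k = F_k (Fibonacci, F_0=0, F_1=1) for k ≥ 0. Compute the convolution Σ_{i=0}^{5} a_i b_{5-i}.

The convolution is the t^5 coefficient of A(t)B(t).
Σ = 0·5 + 1·3 + 1·2 + 2·1 + 3·1 + 5·0 = 10.

10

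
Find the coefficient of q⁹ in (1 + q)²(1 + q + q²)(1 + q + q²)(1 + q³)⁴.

68

(1 + q)² has coefficients 1,2,1 for degrees 0…2.
(1 + q + q²) has coefficients 1,1,1,0,0,0,0,0,0,0 for degrees 0…9.
Multiplying by (1 + q + q²) gives running coefficients 1,2,3,2,1,0,0,0,0,0 for degrees 0…9.
Finally multiplying by (1 + q³)⁴, the product of all factors after the first has coefficients 1,2,3,6,9,12,14,16,18,16 for degrees 0…9.
[q⁹] = 1·16 + 2·18 + 1·16 = 68.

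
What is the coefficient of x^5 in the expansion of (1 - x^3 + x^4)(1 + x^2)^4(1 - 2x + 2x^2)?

(1 - x^3 + x^4) has coefficients 1,0,0,-1,1 for degrees 0…4.
(1 + x^2)^4 has coefficients 1,0,4,0,6,0 for degrees 0…5.
Finally multiplying by (1 - 2x + 2x^2), the product of all factors after the first has coefficients 1,-2,6,-8,14,-12 for degrees 0…5.
[x^5] = 1·(-12) − 1·6 + 1·(-2) = -20.

-20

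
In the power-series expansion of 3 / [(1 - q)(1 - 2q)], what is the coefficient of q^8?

1533

Partial fractions give a closed form: a_n = (-3)·1^n + (6)·2^n.
At n = 8: a_8 = 1533.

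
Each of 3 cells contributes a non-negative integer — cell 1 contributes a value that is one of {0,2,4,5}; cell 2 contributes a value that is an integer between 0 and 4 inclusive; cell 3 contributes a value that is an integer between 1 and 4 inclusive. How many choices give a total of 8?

The generating function for the choices is (1 + t^2 + t^4 + t^5)·(1 + t + t^2 + t^3 + t^4)·(t + t^2 + t^3 + t^4); the count is [t^8].
(1 + t^2 + t^4 + t^5) has coefficients 1,0,1,0,1,1 for degrees 0…5.
(1 + t + t^2 + t^3 + t^4) has coefficients 1,1,1,1,1,0,0,0,0 for degrees 0…8.
Finally multiplying by (t + t^2 + t^3 + t^4), the product of all factors after the first has coefficients 0,1,2,3,4,4,3,2,1 for degrees 0…8.
[t^8] = 1·1 + 1·3 + 1·4 + 1·3 = 11.

11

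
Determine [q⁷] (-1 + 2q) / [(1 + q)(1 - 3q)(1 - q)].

-820

Partial fractions give a closed form: a_n = (-3/8)·(-1)^n + (-3/8)·3^n + (-1/4)·1^n.
At n = 7: a_7 = -820.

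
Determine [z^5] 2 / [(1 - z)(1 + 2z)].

Partial fractions give a closed form: a_n = (2/3)·1^n + (4/3)·(-2)^n.
At n = 5: a_5 = -42.

-42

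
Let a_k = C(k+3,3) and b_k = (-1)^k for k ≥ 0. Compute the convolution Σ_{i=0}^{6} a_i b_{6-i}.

50

Write out a_i and b_{6-i} for i = 0,…,6 and sum the products.
Σ = 1·1 + 4·(-1) + 10·1 + 20·(-1) + 35·1 + 56·(-1) + 84·1 = 50.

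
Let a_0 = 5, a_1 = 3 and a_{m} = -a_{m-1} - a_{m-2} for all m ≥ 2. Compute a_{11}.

-8

The ordinary generating function has denominator 1 + y + y^2.
Iterating the recurrence: a_0,…,a_{11} = 5, 3, -8, 5, 3, -8, 5, 3, -8, 5, 3, -8.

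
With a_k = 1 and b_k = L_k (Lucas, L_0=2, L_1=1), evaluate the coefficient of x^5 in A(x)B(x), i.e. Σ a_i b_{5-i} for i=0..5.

Write out a_i and b_{5-i} for i = 0,…,5 and sum the products.
Σ = 1·11 + 1·7 + 1·4 + 1·3 + 1·1 + 1·2 = 28.

28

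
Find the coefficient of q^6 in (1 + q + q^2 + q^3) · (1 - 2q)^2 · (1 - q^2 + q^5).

-3

(1 + q + q^2 + q^3) has coefficients 1,1,1,1 for degrees 0…3.
(1 - 2q)^2 has coefficients 1,-4,4,0,0,0,0 for degrees 0…6.
Finally multiplying by (1 - q^2 + q^5), the product of all factors after the first has coefficients 1,-4,3,4,-4,1,-4 for degrees 0…6.
[q^6] = 1·(-4) + 1·1 + 1·(-4) + 1·4 = -3.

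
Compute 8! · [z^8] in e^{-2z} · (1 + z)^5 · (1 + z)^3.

14464

The EGF product rule gives c_8 = Σ_{k_1+k_2+k_3=8} C(8; k_1,k_2,k_3) · ∏ g_i(k_i), where e^{-2z} gives (-2)^k; (1+z)^5 gives the falling factorial (5)_k; (1+z)^3 gives the falling factorial (3)_k.
g_1(k) for k = 0…8: 1, -2, 4, -8, 16, -32, 64, -128, 256.
g_2(k) for k = 0…8: 1, 5, 20, 60, 120, 120, 0, 0, 0.
g_3(k) for k = 0…8: 1, 3, 6, 6, 0, 0, 0, 0, 0.
First combine the last two factors: h(k) = Σ_j C(k,j)·g_2(j)·g_3(k−j) for k = 0…8: 1, 8, 56, 336, 1680, 6720, 20160, 40320, 40320.
c_8 = Σ_k C(8,k)·g_1(k)·h(8−k) = 1·1·40320 + 8·(-2)·40320 + 28·4·20160 + 56·(-8)·6720 + 70·16·1680 + 56·(-32)·336 + 28·64·56 + 8·(-128)·8 + 1·256·1 = 40320 − 645120 + 2257920 − 3010560 + 1881600 − 602112 + 100352 − 8192 + 256 = 14464.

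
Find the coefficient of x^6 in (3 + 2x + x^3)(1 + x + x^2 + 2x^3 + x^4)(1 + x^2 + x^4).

(3 + 2x + x^3) has coefficients 3,2,0,1 for degrees 0…3.
(1 + x + x^2 + 2x^3 + x^4) has coefficients 1,1,1,2,1,0,0 for degrees 0…6.
Finally multiplying by (1 + x^2 + x^4), the product of all factors after the first has coefficients 1,1,2,3,3,3,2 for degrees 0…6.
[x^6] = 3·2 + 2·3 + 1·3 = 15.

15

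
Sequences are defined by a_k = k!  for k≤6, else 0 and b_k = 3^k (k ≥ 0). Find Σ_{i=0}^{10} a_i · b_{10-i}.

209952

The convolution is the t^10 coefficient of A(t)B(t).
Σ = 1·59049 + 1·19683 + 2·6561 + 6·2187 + 24·729 + 120·243 + 720·81 + 0·27 + 0·9 + 0·3 + 0·1 = 209952.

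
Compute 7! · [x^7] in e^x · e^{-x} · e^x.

1

The EGF product rule gives c_7 = Σ_{k_1+k_2+k_3=7} C(7; k_1,k_2,k_3) · ∏ g_i(k_i), where e^x gives (1)^k; e^{-x} gives (-1)^k; e^x gives (1)^k.
g_1(k) for k = 0…7: 1, 1, 1, 1, 1, 1, 1, 1.
g_2(k) for k = 0…7: 1, -1, 1, -1, 1, -1, 1, -1.
g_3(k) for k = 0…7: 1, 1, 1, 1, 1, 1, 1, 1.
First combine the last two factors: h(k) = Σ_j C(k,j)·g_2(j)·g_3(k−j) for k = 0…7: 1, 0, 0, 0, 0, 0, 0, 0.
c_7 = Σ_k C(7,k)·g_1(k)·h(7−k) = 1·1·1 = 1.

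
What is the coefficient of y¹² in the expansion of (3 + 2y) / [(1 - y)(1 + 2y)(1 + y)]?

10923

The denominator gives the recurrence a_n = −2a_(n−1) + a_(n−2) + 2a_(n−3) for n ≥ 3; the numerator fixes a_0 = 3, a_1 = -4, a_2 = 11.
Iterating: 3, -4, 11, -20, 43, -84, 171, -340, 683, -1364, 2731, -5460, 10923, so a_12 = 10923.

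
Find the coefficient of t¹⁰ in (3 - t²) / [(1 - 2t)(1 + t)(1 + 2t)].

3754

Partial fractions give a closed form: a_n = (11/12)·2^n + (-2/3)·(-1)^n + (11/4)·(-2)^n.
At n = 10: a_10 = 3754.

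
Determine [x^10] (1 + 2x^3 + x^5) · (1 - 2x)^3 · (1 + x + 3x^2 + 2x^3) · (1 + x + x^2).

(1 + 2x^3 + x^5) has coefficients 1,0,0,2,0,1 for degrees 0…5.
(1 - 2x)^3 has coefficients 1,-6,12,-8,0,0,0,0,0,0,0 for degrees 0…10.
Multiplying by (1 + x + 3x^2 + 2x^3) gives running coefficients 1,-5,9,-12,16,0,-16,0,0,0,0 for degrees 0…10.
Finally multiplying by (1 + x + x^2), the product of all factors after the first has coefficients 1,-4,5,-8,13,4,0,-16,-16,0,0 for degrees 0…10.
[x^10] = 1·0 + 2·(-16) + 1·4 = -28.

-28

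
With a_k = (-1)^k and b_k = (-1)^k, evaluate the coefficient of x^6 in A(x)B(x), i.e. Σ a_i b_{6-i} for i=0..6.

The convolution is the x^6 coefficient of A(x)B(x).
Σ = 1·1 − 1·(-1) + 1·1 − 1·(-1) + 1·1 − 1·(-1) + 1·1 = 7.

7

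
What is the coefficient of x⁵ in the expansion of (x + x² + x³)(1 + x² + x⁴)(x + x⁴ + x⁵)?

2

(x + x² + x³) has coefficients 0,1,1,1 for degrees 0…3.
(1 + x² + x⁴) has coefficients 1,0,1,0,1,0 for degrees 0…5.
Finally multiplying by (x + x⁴ + x⁵), the product of all factors after the first has coefficients 0,1,0,1,1,2 for degrees 0…5.
[x⁵] = 1·1 + 1·1 + 1·0 = 2.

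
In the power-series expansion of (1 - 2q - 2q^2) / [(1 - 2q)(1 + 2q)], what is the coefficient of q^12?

2048

The denominator gives the recurrence a_n = 4a_(n−2) for n ≥ 3; the numerator fixes a_0 = 1, a_1 = -2, a_2 = 2.
Iterating: 1, -2, 2, -8, 8, -32, 32, -128, 128, -512, 512, -2048, 2048, so a_12 = 2048.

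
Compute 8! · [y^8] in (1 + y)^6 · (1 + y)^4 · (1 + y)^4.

The EGF product rule gives c_8 = Σ_{k_1+k_2+k_3=8} C(8; k_1,k_2,k_3) · ∏ g_i(k_i), where (1+y)^6 gives the falling factorial (6)_k; (1+y)^4 gives the falling factorial (4)_k; (1+y)^4 gives the falling factorial (4)_k.
g_1(k) for k = 0…8: 1, 6, 30, 120, 360, 720, 720, 0, 0.
g_2(k) for k = 0…8: 1, 4, 12, 24, 24, 0, 0, 0, 0.
g_3(k) for k = 0…8: 1, 4, 12, 24, 24, 0, 0, 0, 0.
First combine the last two factors: h(k) = Σ_j C(k,j)·g_2(j)·g_3(k−j) for k = 0…8: 1, 8, 56, 336, 1680, 6720, 20160, 40320, 40320.
c_8 = Σ_k C(8,k)·g_1(k)·h(8−k) = 1·1·40320 + 8·6·40320 + 28·30·20160 + 56·120·6720 + 70·360·1680 + 56·720·336 + 28·720·56 = 40320 + 1935360 + 16934400 + 45158400 + 42336000 + 13547520 + 1128960 = 121080960.

121080960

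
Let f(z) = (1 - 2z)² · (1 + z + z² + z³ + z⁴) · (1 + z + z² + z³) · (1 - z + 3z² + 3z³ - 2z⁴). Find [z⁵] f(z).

4

(1 - 2z)² has coefficients 1,-4,4 for degrees 0…2.
(1 + z + z² + z³ + z⁴) has coefficients 1,1,1,1,1,0 for degrees 0…5.
Multiplying by (1 + z + z² + z³) gives running coefficients 1,2,3,4,4,3 for degrees 0…5.
Finally multiplying by (1 - z + 3z² + 3z³ - 2z⁴), the product of all factors after the first has coefficients 1,1,4,10,13,16 for degrees 0…5.
[z⁵] = 1·16 − 4·13 + 4·10 = 4.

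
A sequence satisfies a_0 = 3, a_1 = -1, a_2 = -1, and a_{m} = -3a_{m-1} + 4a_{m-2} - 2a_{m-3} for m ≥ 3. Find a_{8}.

5683

The ordinary generating function has denominator 1 + 3y - 4y^2 + 2y^3.
Iterating the recurrence: a_0,…,a_{8} = 3, -1, -1, -7, 19, -83, 339, -1387, 5683.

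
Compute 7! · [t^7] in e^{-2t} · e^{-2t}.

The EGF product rule gives c_7 = Σ_{k_1+k_2=7} C(7; k_1,k_2) · ∏ g_i(k_i), where e^{-2t} gives (-2)^k; e^{-2t} gives (-2)^k.
g_1(k) for k = 0…7: 1, -2, 4, -8, 16, -32, 64, -128.
g_2(k) for k = 0…7: 1, -2, 4, -8, 16, -32, 64, -128.
c_7 = Σ_k C(7,k)·g_1(k)·g_2(7−k) = 1·1·(-128) + 7·(-2)·64 + 21·4·(-32) + 35·(-8)·16 + 35·16·(-8) + 21·(-32)·4 + 7·64·(-2) + 1·(-128)·1 = −128 − 896 − 2688 − 4480 − 4480 − 2688 − 896 − 128 = -16384.

-16384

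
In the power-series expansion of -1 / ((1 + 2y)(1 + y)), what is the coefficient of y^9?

Partial fractions give a closed form: a_n = (-2)·(-2)^n + (1)·(-1)^n.
At n = 9: a_9 = 1023.

1023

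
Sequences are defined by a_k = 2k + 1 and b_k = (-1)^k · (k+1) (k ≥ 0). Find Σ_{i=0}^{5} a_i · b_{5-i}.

This is [x^5] in the product of the two ordinary generating functions.
Σ = 1·(-6) + 3·5 + 5·(-4) + 7·3 + 9·(-2) + 11·1 = 3.

3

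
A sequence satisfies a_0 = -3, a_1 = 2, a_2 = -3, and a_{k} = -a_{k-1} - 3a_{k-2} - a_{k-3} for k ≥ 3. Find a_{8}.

The ordinary generating function has denominator 1 + y + 3y^2 + y^3.
Iterating the recurrence: a_0,…,a_{8} = -3, 2, -3, 0, 7, -4, -17, 22, 33.

33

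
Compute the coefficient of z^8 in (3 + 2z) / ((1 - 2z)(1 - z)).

The denominator gives the recurrence a_n = 3a_(n−1) − 2a_(n−2) for n ≥ 3; the numerator fixes a_0 = 3, a_1 = 11, a_2 = 27.
Iterating: 3, 11, 27, 59, 123, 251, 507, 1019, 2043, so a_8 = 2043.

2043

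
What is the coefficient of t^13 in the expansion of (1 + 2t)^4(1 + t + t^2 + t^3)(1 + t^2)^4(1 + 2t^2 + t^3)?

1675

(1 + 2t)^4 has coefficients 1,8,24,32,16 for degrees 0…4.
(1 + t + t^2 + t^3) has coefficients 1,1,1,1,0,0,0,0,0,0,0,0,0,0 for degrees 0…13.
Multiplying by (1 + t^2)^4 gives running coefficients 1,1,5,5,10,10,10,10,5,5,1,1,0,0 for degrees 0…13.
Finally multiplying by (1 + 2t^2 + t^3), the product of all factors after the first has coefficients 1,1,7,8,21,25,35,40,35,35,21,16,7,3 for degrees 0…13.
[t^13] = 1·3 + 8·7 + 24·16 + 32·21 + 16·35 = 1675.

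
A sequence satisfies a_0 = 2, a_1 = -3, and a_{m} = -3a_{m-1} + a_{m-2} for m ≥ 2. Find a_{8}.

The ordinary generating function has denominator 1 + 3t - t^2.
Iterating the recurrence: a_0,…,a_{8} = 2, -3, 11, -36, 119, -393, 1298, -4287, 14159.

14159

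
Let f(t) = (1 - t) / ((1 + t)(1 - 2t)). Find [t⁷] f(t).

42

Partial fractions give a closed form: a_n = (2/3)·(-1)^n + (1/3)·2^n.
At n = 7: a_7 = 42.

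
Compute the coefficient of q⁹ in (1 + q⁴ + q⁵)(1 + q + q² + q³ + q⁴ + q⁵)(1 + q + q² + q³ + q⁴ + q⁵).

13

(1 + q⁴ + q⁵) has coefficients 1,0,0,0,1,1 for degrees 0…5.
(1 + q + q² + q³ + q⁴ + q⁵) has coefficients 1,1,1,1,1,1,0,0,0,0 for degrees 0…9.
Finally multiplying by (1 + q + q² + q³ + q⁴ + q⁵), the product of all factors after the first has coefficients 1,2,3,4,5,6,5,4,3,2 for degrees 0…9.
[q⁹] = 1·2 + 1·6 + 1·5 = 13.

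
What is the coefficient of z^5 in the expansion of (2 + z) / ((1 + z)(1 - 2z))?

Partial fractions give a closed form: a_n = (1/3)·(-1)^n + (5/3)·2^n.
At n = 5: a_5 = 53.

53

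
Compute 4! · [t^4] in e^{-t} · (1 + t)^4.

-15

The EGF product rule gives c_4 = Σ_{k_1+k_2=4} C(4; k_1,k_2) · ∏ g_i(k_i), where e^{-t} gives (-1)^k; (1+t)^4 gives the falling factorial (4)_k.
g_1(k) for k = 0…4: 1, -1, 1, -1, 1.
g_2(k) for k = 0…4: 1, 4, 12, 24, 24.
c_4 = Σ_k C(4,k)·g_1(k)·g_2(4−k) = 1·1·24 + 4·(-1)·24 + 6·1·12 + 4·(-1)·4 + 1·1·1 = 24 − 96 + 72 − 16 + 1 = -15.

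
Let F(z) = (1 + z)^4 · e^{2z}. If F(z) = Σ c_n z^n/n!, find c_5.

The EGF product rule gives c_5 = Σ_{k_1+k_2=5} C(5; k_1,k_2) · ∏ g_i(k_i), where (1+z)^4 gives the falling factorial (4)_k; e^{2z} gives (2)^k.
g_1(k) for k = 0…5: 1, 4, 12, 24, 24, 0.
g_2(k) for k = 0…5: 1, 2, 4, 8, 16, 32.
c_5 = Σ_k C(5,k)·g_1(k)·g_2(5−k) = 1·1·32 + 5·4·16 + 10·12·8 + 10·24·4 + 5·24·2 = 32 + 320 + 960 + 960 + 240 = 2512.

2512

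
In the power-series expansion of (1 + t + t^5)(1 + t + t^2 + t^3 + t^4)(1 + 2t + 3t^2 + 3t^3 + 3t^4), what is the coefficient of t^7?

21

(1 + t + t^5) has coefficients 1,1,0,0,0,1 for degrees 0…5.
(1 + t + t^2 + t^3 + t^4) has coefficients 1,1,1,1,1,0,0,0 for degrees 0…7.
Finally multiplying by (1 + 2t + 3t^2 + 3t^3 + 3t^4), the product of all factors after the first has coefficients 1,3,6,9,12,11,9,6 for degrees 0…7.
[t^7] = 1·6 + 1·9 + 1·6 = 21.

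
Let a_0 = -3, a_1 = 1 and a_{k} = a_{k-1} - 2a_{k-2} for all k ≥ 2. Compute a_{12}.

183

The ordinary generating function has denominator 1 - x + 2x^2.
Iterating the recurrence: a_0,…,a_{12} = -3, 1, 7, 5, -9, -19, -1, 37, 39, -35, -113, -43, 183.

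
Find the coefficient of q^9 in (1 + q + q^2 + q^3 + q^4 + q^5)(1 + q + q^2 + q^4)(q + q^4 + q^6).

(1 + q + q^2 + q^3 + q^4 + q^5) has coefficients 1,1,1,1,1,1 for degrees 0…5.
(1 + q + q^2 + q^4) has coefficients 1,1,1,0,1,0,0,0,0,0 for degrees 0…9.
Finally multiplying by (q + q^4 + q^6), the product of all factors after the first has coefficients 0,1,1,1,1,2,2,1,2,0 for degrees 0…9.
[q^9] = 1·0 + 1·2 + 1·1 + 1·2 + 1·2 + 1·1 = 8.

8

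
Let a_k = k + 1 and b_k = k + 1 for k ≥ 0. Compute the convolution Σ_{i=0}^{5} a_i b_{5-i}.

This is [x^5] in the product of the two ordinary generating functions.
Σ = 1·6 + 2·5 + 3·4 + 4·3 + 5·2 + 6·1 = 56.

56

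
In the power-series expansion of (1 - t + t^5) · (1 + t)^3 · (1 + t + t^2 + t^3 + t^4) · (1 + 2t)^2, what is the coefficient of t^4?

16

(1 - t + t^5) has coefficients 1,-1,0,0,0 for degrees 0…4.
(1 + t)^3 has coefficients 1,3,3,1,0 for degrees 0…4.
Multiplying by (1 + t + t^2 + t^3 + t^4) gives running coefficients 1,4,7,8,8 for degrees 0…4.
Finally multiplying by (1 + 2t)^2, the product of all factors after the first has coefficients 1,8,27,52,68 for degrees 0…4.
[t^4] = 1·68 − 1·52 = 16.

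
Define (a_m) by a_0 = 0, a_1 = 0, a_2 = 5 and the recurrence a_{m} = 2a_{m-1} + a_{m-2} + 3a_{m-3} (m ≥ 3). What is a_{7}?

The ordinary generating function has denominator 1 - 2z - z^2 - 3z^3.
Iterating the recurrence: a_0,…,a_{7} = 0, 0, 5, 10, 25, 75, 205, 560.

560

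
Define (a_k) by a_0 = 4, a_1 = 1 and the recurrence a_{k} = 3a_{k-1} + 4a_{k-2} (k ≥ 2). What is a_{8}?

The ordinary generating function has denominator 1 - 3t - 4t^2.
Iterating the recurrence: a_0,…,a_{8} = 4, 1, 19, 61, 259, 1021, 4099, 16381, 65539.

65539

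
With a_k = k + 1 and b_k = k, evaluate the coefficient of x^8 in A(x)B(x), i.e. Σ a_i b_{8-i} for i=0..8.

The convolution is the t^8 coefficient of A(t)B(t).
Σ = 1·8 + 2·7 + 3·6 + 4·5 + 5·4 + 6·3 + 7·2 + 8·1 + 9·0 = 120.

120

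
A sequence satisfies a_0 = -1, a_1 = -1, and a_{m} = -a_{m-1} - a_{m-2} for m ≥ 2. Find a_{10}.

-1

The ordinary generating function has denominator 1 + t + t^2.
Iterating the recurrence: a_0,…,a_{10} = -1, -1, 2, -1, -1, 2, -1, -1, 2, -1, -1.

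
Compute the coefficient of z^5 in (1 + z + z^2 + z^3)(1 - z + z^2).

1

(1 + z + z^2 + z^3) has coefficients 1,1,1,1 for degrees 0…3.
(1 - z + z^2) has coefficients 1,-1,1,0,0,0 for degrees 0…5.
[z^5] = 1·0 + 1·0 + 1·0 + 1·1 = 1.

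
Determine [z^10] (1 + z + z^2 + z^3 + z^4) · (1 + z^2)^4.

5

(1 + z + z^2 + z^3 + z^4) has coefficients 1,1,1,1,1 for degrees 0…4.
(1 + z^2)^4 has coefficients 1,0,4,0,6,0,4,0,1,0,0 for degrees 0…10.
[z^10] = 1·0 + 1·0 + 1·1 + 1·0 + 1·4 = 5.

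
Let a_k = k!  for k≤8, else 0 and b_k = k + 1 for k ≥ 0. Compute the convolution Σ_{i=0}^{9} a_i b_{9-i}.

99461

The convolution is the x^9 coefficient of A(x)B(x).
Σ = 1·10 + 1·9 + 2·8 + 6·7 + 24·6 + 120·5 + 720·4 + 5040·3 + 40320·2 + 0·1 = 99461.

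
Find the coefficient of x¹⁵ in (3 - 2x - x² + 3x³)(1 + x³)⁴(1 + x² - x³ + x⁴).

-18

(3 - 2x - x² + 3x³) has coefficients 3,-2,-1,3 for degrees 0…3.
(1 + x³)⁴ has coefficients 1,0,0,4,0,0,6,0,0,4,0,0,1,0,0,0 for degrees 0…15.
Finally multiplying by (1 + x² - x³ + x⁴), the product of all factors after the first has coefficients 1,0,1,3,1,4,2,4,6,-2,6,4,-3,4,1,-1 for degrees 0…15.
[x¹⁵] = 3·(-1) − 2·1 − 1·4 + 3·(-3) = -18.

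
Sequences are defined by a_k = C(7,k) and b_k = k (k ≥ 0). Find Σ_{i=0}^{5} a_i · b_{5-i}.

Write out a_i and b_{5-i} for i = 0,…,5 and sum the products.
Σ = 1·5 + 7·4 + 21·3 + 35·2 + 35·1 + 21·0 = 201.

201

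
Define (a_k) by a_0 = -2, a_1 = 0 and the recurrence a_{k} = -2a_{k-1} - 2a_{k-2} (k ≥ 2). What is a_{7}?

32

The ordinary generating function has denominator 1 + 2y + 2y^2.
Iterating the recurrence: a_0,…,a_{7} = -2, 0, 4, -8, 8, 0, -16, 32.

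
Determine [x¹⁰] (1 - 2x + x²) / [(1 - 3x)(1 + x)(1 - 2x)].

Partial fractions give a closed form: a_n = (1)·3^n + (1/3)·(-1)^n + (-1/3)·2^n.
At n = 10: a_10 = 58708.

58708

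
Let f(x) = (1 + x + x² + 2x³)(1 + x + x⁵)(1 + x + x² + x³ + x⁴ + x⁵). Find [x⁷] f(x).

10

(1 + x + x² + 2x³) has coefficients 1,1,1,2 for degrees 0…3.
(1 + x + x⁵) has coefficients 1,1,0,0,0,1,0,0 for degrees 0…7.
Finally multiplying by (1 + x + x² + x³ + x⁴ + x⁵), the product of all factors after the first has coefficients 1,2,2,2,2,3,2,1 for degrees 0…7.
[x⁷] = 1·1 + 1·2 + 1·3 + 2·2 = 10.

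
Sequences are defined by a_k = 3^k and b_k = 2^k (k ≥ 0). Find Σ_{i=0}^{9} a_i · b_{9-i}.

The convolution is the x^9 coefficient of A(x)B(x).
Σ = 1·512 + 3·256 + 9·128 + 27·64 + 81·32 + 243·16 + 729·8 + 2187·4 + 6561·2 + 19683·1 = 58025.

58025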